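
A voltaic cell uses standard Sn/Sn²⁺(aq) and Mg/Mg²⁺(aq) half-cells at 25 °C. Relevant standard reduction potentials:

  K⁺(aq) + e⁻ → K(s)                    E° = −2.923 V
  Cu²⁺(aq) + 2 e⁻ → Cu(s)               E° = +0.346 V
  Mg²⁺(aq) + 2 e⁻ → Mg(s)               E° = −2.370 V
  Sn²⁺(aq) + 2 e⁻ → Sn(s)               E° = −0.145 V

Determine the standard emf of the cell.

+2.225 V

Of the two couples in this cell, the one with the more positive reduction potential is reduced at the cathode: here that is Sn²⁺/Sn (−0.145 V); Mg²⁺/Mg (−2.370 V) is the anode.
E°cell = E°(cathode) − E°(anode) = −0.145 − (−2.370) = +2.225 V.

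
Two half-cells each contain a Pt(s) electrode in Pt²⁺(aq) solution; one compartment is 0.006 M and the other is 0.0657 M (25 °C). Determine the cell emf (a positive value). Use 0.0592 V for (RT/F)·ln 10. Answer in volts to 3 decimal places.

0.031 V

For a concentration cell E°cell = 0, since both electrodes use the same couple.
The compartment with the higher Pt²⁺(aq) concentration (0.0657 M) acts as the cathode; ions are reduced there and produced at the dilute (0.006 M) anode.
With n = 2, Ecell = −(0.0592/2)·log([dilute]/[conc]) = −(0.0592/2)·log(0.006/0.0657) = +0.031 V.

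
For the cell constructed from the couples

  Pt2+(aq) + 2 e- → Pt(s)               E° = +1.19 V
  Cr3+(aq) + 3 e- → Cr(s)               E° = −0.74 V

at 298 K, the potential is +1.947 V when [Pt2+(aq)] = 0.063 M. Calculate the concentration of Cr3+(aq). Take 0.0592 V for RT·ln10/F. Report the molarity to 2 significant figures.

0.0022 M

The Pt²⁺/Pt couple has the larger reduction potential, so it is the cathode: E°cell = +1.19 − (−0.74) = +1.93 V and n = 6.
Since E = E° − (0.0592/n)·log Q, log Q = n(E° − E)/0.0592 = −1.723.
For 3 Pt2+(aq) + 2 Cr(s) → 3 Pt(s) + 2 Cr3+(aq), the reaction quotient is Q = [Cr3+(aq)]^2 / [Pt2+(aq)]^3.
Substituting the known concentrations and solving, log [Cr3+(aq)] = −2.662 and [Cr3+(aq)] = 0.0022 M.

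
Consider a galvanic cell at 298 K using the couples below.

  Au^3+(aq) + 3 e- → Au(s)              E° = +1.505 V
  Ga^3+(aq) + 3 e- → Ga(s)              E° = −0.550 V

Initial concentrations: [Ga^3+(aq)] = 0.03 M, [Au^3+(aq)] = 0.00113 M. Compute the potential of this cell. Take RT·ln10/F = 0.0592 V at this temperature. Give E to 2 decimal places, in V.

The Au³⁺/Au couple has the more positive E°, so it is the cathode; Ga³⁺/Ga is the anode.
E°cell = +1.505 − (−0.550) = +2.055 V, with n = 3 electrons transferred.
The balanced reaction is Au^3+(aq) + Ga(s) → Au(s) + Ga^3+(aq), so Q = [Ga^3+(aq)] / [Au^3+(aq)] = 26.5 and log Q = 1.424.
Applying E = E° − (RT ln10/nF)·log Q gives +2.055 − (0.0592/3)(1.424) = +2.03 V.

+2.03 V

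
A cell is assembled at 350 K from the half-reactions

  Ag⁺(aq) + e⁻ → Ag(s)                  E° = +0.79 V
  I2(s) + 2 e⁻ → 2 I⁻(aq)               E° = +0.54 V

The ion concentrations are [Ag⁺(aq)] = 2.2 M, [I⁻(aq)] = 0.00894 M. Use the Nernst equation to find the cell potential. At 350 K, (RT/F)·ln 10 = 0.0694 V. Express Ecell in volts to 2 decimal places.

Ag⁺/Ag is reduced (cathode, E° = +0.79 V) and I₂/I⁻ is oxidized (anode).
The standard potential is +0.79 − (+0.54) = +0.25 V and the balanced reaction transfers n = 2 electrons.
For the overall reaction 2 Ag⁺(aq) + 2 I⁻(aq) → 2 Ag(s) + I2(s), Q = 1 / ([Ag⁺(aq)]^2·[I⁻(aq)]^2) = 2.59×10^3, giving log Q = 3.412.
Applying E = E° − (RT ln10/nF)·log Q gives +0.25 − (0.0694/2)(3.412) = +0.13 V.

+0.13 V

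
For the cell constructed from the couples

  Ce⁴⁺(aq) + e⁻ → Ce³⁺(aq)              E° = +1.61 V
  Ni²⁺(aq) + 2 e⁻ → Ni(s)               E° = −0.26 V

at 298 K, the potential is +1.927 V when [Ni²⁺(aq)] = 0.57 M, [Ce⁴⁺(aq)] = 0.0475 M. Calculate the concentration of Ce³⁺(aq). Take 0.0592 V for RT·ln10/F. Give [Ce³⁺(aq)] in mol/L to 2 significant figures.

With Ce⁴⁺/Ce³⁺ at the cathode and Ni²⁺/Ni at the anode, E°cell = +1.61 − (−0.26) = +1.87 V (n = 2).
Rearranging E = E° − (0.0592/n)·log Q gives log Q = 2(+1.87 − (+1.927))/0.0592 = −1.926.
For 2 Ce⁴⁺(aq) + Ni(s) → 2 Ce³⁺(aq) + Ni²⁺(aq), the reaction quotient is Q = ([Ce³⁺(aq)]^2·[Ni²⁺(aq)]) / [Ce⁴⁺(aq)]^2.
Solving for the unknown gives log [Ce³⁺(aq)] = −2.164, so [Ce³⁺(aq)] ≈ 0.0069 M.

0.0069 M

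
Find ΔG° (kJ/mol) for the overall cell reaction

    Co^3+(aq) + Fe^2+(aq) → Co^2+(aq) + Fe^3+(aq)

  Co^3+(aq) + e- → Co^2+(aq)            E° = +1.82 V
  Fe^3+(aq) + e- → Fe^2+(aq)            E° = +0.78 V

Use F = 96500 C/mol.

In the reaction as written Co^3+(aq) is reduced, so the Co³⁺/Co²⁺ couple is the cathode and Fe³⁺/Fe²⁺ is the anode.
E°cell = +1.82 − (+0.78) = +1.04 V; balancing electrons gives n = 1.
ΔG° = −nFE°cell = −(1)(96500)(+1.04) J/mol = −100 kJ/mol.

−100 kJ/mol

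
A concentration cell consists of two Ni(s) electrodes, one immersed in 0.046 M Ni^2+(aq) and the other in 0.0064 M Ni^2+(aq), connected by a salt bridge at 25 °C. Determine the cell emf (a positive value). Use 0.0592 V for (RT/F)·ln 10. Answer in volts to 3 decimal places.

0.025 V

For a concentration cell E°cell = 0, since both electrodes use the same couple.
The compartment with the higher Ni^2+(aq) concentration (0.046 M) acts as the cathode; ions are reduced there and produced at the dilute (0.0064 M) anode.
With n = 2, Ecell = −(0.0592/2)·log([dilute]/[conc]) = −(0.0592/2)·log(0.0064/0.046) = +0.025 V.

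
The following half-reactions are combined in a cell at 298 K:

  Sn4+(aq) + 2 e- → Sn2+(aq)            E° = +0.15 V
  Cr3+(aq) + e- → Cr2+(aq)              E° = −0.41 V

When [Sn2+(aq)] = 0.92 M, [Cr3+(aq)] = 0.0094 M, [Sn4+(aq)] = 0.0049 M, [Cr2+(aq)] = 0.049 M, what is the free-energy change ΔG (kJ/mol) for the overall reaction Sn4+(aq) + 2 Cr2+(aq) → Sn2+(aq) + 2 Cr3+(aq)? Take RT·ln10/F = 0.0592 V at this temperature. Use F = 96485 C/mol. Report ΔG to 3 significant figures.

The standard cell potential is +0.15 − (−0.41) = +0.56 V, with n = 2 electrons in the balanced equation.
Q = ([Sn2+(aq)]·[Cr3+(aq)]^2) / ([Sn4+(aq)]·[Cr2+(aq)]^2) = 6.91, so log Q = 0.839 and E = +0.56 − (0.0592/2)(0.839) = +0.5352 V.
Finally ΔG = −nFE = −(2)(96485 C/mol)(+0.5352 V) = −103 kJ/mol.

−103 kJ/mol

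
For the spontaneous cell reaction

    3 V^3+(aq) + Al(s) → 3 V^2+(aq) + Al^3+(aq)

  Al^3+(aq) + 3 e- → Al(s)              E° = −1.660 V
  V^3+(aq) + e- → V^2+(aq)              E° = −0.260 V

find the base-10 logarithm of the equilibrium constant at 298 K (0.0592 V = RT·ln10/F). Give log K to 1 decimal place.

log K = 70.9

The V³⁺/V²⁺ couple is reduced (cathode); E°cell = −0.260 − (−1.660) = +1.400 V with n = 3.
At equilibrium E = 0, so log K = nE°cell / 0.0592 = (3)(+1.400) / 0.0592 = 70.9.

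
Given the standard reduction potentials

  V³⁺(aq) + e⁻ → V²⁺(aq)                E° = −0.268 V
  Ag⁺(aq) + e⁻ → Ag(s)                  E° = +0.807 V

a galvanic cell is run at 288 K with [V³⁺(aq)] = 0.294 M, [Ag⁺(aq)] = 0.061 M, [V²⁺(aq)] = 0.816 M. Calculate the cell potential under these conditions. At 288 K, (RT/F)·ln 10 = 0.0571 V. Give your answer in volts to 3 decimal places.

+1.031 V

Ag⁺/Ag is reduced (cathode, E° = +0.807 V) and V³⁺/V²⁺ is oxidized (anode).
E°cell = +0.807 − (−0.268) = +1.075 V, with n = 1 electron transferred.
For the overall reaction Ag⁺(aq) + V²⁺(aq) → Ag(s) + V³⁺(aq), Q = [V³⁺(aq)] / ([Ag⁺(aq)]·[V²⁺(aq)]) = 5.91, giving log Q = 0.771.
Applying E = E° − (RT ln10/nF)·log Q gives +1.075 − (0.0571/1)(0.771) = +1.031 V.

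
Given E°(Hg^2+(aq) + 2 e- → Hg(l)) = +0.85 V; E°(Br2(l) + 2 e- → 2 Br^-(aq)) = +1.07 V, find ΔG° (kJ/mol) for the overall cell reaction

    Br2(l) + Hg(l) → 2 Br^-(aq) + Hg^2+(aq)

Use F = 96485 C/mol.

In the reaction as written Br2(l) is reduced, so the Br₂/Br⁻ couple is the cathode and Hg²⁺/Hg is the anode.
E°cell = +1.07 − (+0.85) = +0.22 V; balancing electrons gives n = 2.
ΔG° = −nFE°cell = −(2)(96485)(+0.22) J/mol = −42.5 kJ/mol.

−42.5 kJ/mol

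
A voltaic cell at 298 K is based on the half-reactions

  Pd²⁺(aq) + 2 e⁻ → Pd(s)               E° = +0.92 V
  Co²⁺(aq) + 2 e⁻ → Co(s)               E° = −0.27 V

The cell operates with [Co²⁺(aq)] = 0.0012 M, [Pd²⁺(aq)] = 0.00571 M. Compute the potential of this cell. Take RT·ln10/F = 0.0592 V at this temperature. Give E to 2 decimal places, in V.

The Pd²⁺/Pd couple has the more positive E°, so it is the cathode; Co²⁺/Co is the anode.
E°cell = E°cat − E°an = +0.92 − (−0.27) = +1.19 V; n = 2.
For the overall reaction Pd²⁺(aq) + Co(s) → Pd(s) + Co²⁺(aq), Q = [Co²⁺(aq)] / [Pd²⁺(aq)] = 0.21, giving log Q = −0.677.
Applying E = E° − (RT ln10/nF)·log Q gives +1.19 − (0.0592/2)(−0.677) = +1.21 V.

+1.21 V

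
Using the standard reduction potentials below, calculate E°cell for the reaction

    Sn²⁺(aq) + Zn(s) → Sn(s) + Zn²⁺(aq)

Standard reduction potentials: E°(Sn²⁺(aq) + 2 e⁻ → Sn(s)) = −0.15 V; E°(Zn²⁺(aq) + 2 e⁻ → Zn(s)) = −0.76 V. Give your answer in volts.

+0.61 V

In the reaction as written, Sn²⁺(aq) is reduced (cathode) and Zn²⁺(aq) is produced by oxidation at the anode.
E°cell = E°(cathode) − E°(anode) = −0.15 − (−0.76) = +0.61 V.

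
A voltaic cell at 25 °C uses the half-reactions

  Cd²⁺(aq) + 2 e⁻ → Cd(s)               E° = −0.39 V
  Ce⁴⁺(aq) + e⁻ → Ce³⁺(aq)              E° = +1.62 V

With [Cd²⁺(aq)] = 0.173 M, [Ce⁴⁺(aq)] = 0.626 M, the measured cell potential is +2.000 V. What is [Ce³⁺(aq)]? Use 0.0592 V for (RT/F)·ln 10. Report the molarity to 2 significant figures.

2.2 M

The Ce⁴⁺/Ce³⁺ couple has the larger reduction potential, so it is the cathode: E°cell = +1.62 − (−0.39) = +2.01 V and n = 2.
From the Nernst equation, log Q = n(E° − E)/0.0592 = 2·(+2.01 − (+2.000))/0.0592 = 0.338.
The balanced reaction is 2 Ce⁴⁺(aq) + Cd(s) → 2 Ce³⁺(aq) + Cd²⁺(aq), so Q = ([Ce³⁺(aq)]^2·[Cd²⁺(aq)]) / [Ce⁴⁺(aq)]^2.
Solving for the unknown gives log [Ce³⁺(aq)] = 0.347, so [Ce³⁺(aq)] ≈ 2.2 M.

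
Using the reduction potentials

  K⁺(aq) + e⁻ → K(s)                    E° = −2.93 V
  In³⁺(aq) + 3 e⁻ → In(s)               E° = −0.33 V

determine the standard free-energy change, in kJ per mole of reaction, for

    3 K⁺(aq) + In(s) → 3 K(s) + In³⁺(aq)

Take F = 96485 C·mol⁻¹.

+753 kJ/mol

In the reaction as written K⁺(aq) is reduced, so the K⁺/K couple is the cathode and In³⁺/In is the anode.
E°cell = −2.93 − (−0.33) = −2.60 V; balancing electrons gives n = 3.
ΔG° = −nFE°cell = −(3)(96485)(−2.60) J/mol = +753 kJ/mol.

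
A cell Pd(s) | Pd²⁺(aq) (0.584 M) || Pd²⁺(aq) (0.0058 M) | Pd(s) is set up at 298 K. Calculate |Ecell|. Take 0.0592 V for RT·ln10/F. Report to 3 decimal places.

For a concentration cell E°cell = 0, since both electrodes use the same couple.
The compartment with the higher Pd²⁺(aq) concentration (0.584 M) acts as the cathode; ions are reduced there and produced at the dilute (0.0058 M) anode.
With n = 2, Ecell = −(0.0592/2)·log([dilute]/[conc]) = −(0.0592/2)·log(0.0058/0.584) = +0.059 V.

0.059 V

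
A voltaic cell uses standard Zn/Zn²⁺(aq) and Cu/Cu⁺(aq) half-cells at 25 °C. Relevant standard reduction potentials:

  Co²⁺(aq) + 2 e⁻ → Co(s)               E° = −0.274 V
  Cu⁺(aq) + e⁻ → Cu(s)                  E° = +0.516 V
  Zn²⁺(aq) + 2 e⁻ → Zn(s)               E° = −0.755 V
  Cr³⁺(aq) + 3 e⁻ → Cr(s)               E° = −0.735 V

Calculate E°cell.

Of the two couples in this cell, the one with the more positive reduction potential is reduced at the cathode: here that is Cu⁺/Cu (+0.516 V); Zn²⁺/Zn (−0.755 V) is the anode.
E°cell = E°(cathode) − E°(anode) = +0.516 − (−0.755) = +1.271 V.

+1.271 V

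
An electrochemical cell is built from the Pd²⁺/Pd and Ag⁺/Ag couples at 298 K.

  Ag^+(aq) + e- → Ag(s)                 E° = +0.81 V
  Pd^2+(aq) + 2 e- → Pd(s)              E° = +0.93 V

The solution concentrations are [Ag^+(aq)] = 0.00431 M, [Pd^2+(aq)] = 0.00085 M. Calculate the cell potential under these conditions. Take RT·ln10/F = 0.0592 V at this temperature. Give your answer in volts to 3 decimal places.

Since E°(Pd²⁺/Pd) > E°(Ag⁺/Ag), Pd²⁺/Pd serves as the cathode.
The standard potential is +0.93 − (+0.81) = +0.12 V and the balanced reaction transfers n = 2 electrons.
Balancing gives Pd^2+(aq) + 2 Ag(s) → Pd(s) + 2 Ag^+(aq); hence Q = [Ag^+(aq)]^2 / [Pd^2+(aq)] = 0.0219 (log Q = −1.660).
Applying E = E° − (RT ln10/nF)·log Q gives +0.12 − (0.0592/2)(−1.660) = +0.169 V.

+0.169 V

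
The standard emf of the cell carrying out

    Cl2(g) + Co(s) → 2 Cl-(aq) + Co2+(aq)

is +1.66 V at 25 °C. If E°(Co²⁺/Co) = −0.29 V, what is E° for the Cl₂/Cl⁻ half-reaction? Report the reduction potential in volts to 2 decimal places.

In the reaction as written the Cl₂/Cl⁻ couple is reduced (cathode) and Co²⁺/Co is oxidized (anode), so E°cell = E°(Cl₂/Cl⁻) − E°(Co²⁺/Co).
E°(Cl₂/Cl⁻) = E°cell + E°(anode) = +1.66 + (−0.29) = +1.37 V.

+1.37 V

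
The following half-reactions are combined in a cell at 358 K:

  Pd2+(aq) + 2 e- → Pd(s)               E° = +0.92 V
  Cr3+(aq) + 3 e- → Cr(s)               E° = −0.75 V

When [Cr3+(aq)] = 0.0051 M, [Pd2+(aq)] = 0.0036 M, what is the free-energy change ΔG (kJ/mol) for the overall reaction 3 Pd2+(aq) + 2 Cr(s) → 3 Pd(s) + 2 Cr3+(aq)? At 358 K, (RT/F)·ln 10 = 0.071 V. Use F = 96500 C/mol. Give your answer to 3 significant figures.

With Pd²⁺/Pd reduced at the cathode, E°cell = +0.92 − (−0.75) = +1.67 V and n = 6.
Here Q = [Cr3+(aq)]^2 / [Pd2+(aq)]^3 = 557 (log Q = 2.746), giving E = +1.67 − (0.071/6)·(2.746) = +1.6375 V.
Then ΔG = −nFE = −6 × 96500 × +1.6375 J/mol = −948 kJ/mol.

−948 kJ/mol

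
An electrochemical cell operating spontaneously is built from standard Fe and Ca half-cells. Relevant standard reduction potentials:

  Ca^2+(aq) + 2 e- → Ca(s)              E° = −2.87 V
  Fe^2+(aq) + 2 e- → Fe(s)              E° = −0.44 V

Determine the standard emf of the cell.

The Fe²⁺/Fe couple has the higher E°, so Fe ion is reduced (cathode) and Ca is oxidized (anode).
E°cell = E°(cathode) − E°(anode) = −0.44 − (−2.87) = +2.43 V.

+2.43 V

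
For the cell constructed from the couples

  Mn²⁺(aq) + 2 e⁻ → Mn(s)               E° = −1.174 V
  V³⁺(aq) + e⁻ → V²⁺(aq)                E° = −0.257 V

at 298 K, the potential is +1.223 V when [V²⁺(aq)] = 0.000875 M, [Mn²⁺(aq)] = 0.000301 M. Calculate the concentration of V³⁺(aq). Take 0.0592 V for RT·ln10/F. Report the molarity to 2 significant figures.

2.2 M

The V³⁺/V²⁺ couple has the larger reduction potential, so it is the cathode: E°cell = −0.257 − (−1.174) = +0.917 V and n = 2.
Rearranging E = E° − (0.0592/n)·log Q gives log Q = 2(+0.917 − (+1.223))/0.0592 = −10.338.
Balancing electrons gives 2 V³⁺(aq) + Mn(s) → 2 V²⁺(aq) + Mn²⁺(aq); thus Q = ([V²⁺(aq)]^2·[Mn²⁺(aq)]) / [V³⁺(aq)]^2.
Substituting the known concentrations and solving, log [V³⁺(aq)] = 0.350 and [V³⁺(aq)] = 2.2 M.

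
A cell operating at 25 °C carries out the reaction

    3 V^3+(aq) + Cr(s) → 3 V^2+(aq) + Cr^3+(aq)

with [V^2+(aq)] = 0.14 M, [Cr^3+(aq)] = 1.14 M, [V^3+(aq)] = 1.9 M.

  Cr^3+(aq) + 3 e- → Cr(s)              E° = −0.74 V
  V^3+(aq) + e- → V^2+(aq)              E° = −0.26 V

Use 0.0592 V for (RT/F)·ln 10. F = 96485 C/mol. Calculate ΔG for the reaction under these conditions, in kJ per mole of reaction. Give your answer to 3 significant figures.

−158 kJ/mol

The standard cell potential is −0.26 − (−0.74) = +0.48 V, with n = 3 electrons in the balanced equation.
The reaction quotient is ([V^2+(aq)]^3·[Cr^3+(aq)]) / [V^3+(aq)]^3 = 0.000456; by Nernst, E = +0.48 − (0.0592/3)(−3.341) = +0.5459 V.
ΔG = −nFE = −(3)(96485)(+0.5459) J/mol = −158 kJ/mol.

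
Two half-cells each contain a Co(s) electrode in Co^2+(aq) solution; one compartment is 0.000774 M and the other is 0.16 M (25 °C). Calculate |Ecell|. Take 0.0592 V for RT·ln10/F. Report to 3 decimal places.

0.069 V

For a concentration cell E°cell = 0, since both electrodes use the same couple.
The compartment with the higher Co^2+(aq) concentration (0.16 M) acts as the cathode; ions are reduced there and produced at the dilute (0.000774 M) anode.
With n = 2, Ecell = −(0.0592/2)·log([dilute]/[conc]) = −(0.0592/2)·log(0.000774/0.16) = +0.069 V.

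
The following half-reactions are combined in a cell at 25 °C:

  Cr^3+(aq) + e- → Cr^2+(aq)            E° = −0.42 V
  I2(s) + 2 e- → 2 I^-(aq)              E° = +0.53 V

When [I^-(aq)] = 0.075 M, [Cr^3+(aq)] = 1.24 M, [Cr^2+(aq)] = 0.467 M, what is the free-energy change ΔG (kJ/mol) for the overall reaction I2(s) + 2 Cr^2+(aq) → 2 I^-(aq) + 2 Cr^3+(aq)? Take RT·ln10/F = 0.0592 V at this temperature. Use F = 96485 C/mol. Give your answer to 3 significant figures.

−191 kJ/mol

The standard cell potential is +0.53 − (−0.42) = +0.95 V, with n = 2 electrons in the balanced equation.
Here Q = ([I^-(aq)]^2·[Cr^3+(aq)]^2) / [Cr^2+(aq)]^2 = 0.0397 (log Q = −1.402), giving E = +0.95 − (0.0592/2)·(−1.402) = +0.9915 V.
Finally ΔG = −nFE = −(2)(96485 C/mol)(+0.9915 V) = −191 kJ/mol.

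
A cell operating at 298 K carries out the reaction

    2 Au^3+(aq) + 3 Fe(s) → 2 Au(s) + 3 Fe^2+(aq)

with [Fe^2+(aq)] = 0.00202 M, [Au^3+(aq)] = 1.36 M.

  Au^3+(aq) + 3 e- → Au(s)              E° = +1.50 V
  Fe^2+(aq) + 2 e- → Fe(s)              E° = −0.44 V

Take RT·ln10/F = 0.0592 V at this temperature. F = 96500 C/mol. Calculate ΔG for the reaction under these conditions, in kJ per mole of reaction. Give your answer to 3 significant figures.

−1170 kJ/mol

The standard cell potential is +1.50 − (−0.44) = +1.94 V, with n = 6 electrons in the balanced equation.
The reaction quotient is [Fe^2+(aq)]^3 / [Au^3+(aq)]^2 = 4.46×10^−9; by Nernst, E = +1.94 − (0.0592/6)(−8.351) = +2.0224 V.
Then ΔG = −nFE = −6 × 96500 × +2.0224 J/mol = −1170 kJ/mol.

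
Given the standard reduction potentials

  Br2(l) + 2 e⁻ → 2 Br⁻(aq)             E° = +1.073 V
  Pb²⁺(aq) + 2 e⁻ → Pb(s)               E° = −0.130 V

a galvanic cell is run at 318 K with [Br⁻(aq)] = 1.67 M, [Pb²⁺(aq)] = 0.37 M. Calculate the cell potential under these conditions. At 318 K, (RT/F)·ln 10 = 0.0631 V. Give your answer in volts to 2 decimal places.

The Br₂/Br⁻ couple has the more positive E°, so it is the cathode; Pb²⁺/Pb is the anode.
E°cell = E°cat − E°an = +1.073 − (−0.130) = +1.203 V; n = 2.
Balancing gives Br2(l) + Pb(s) → 2 Br⁻(aq) + Pb²⁺(aq); hence Q = [Br⁻(aq)]^2·[Pb²⁺(aq)] = 1.03 (log Q = 0.014).
E = E° − (0.0631/n)·log Q = +1.203 − (0.0631/2)(0.014) = +1.20 V.

+1.20 V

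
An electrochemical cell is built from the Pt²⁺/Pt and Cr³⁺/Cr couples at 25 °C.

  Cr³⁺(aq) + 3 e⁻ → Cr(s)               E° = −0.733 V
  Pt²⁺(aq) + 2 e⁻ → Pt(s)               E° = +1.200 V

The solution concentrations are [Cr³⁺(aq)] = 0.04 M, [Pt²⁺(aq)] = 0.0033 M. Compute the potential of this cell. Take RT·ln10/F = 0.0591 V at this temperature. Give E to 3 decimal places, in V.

Pt²⁺/Pt is reduced (cathode, E° = +1.200 V) and Cr³⁺/Cr is oxidized (anode).
E°cell = E°cat − E°an = +1.200 − (−0.733) = +1.933 V; n = 6.
Balancing gives 3 Pt²⁺(aq) + 2 Cr(s) → 3 Pt(s) + 2 Cr³⁺(aq); hence Q = [Cr³⁺(aq)]^2 / [Pt²⁺(aq)]^3 = 4.45×10^4 (log Q = 4.649).
By the Nernst equation, E = +1.933 − (0.0591/6)·(4.649) = +1.887 V.

+1.887 V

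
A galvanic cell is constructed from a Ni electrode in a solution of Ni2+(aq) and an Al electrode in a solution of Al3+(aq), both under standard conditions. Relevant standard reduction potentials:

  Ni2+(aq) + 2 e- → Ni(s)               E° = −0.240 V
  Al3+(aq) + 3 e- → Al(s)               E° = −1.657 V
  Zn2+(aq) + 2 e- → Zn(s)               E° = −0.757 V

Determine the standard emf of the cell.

Of the two couples in this cell, the one with the more positive reduction potential is reduced at the cathode: here that is Ni²⁺/Ni (−0.240 V); Al³⁺/Al (−1.657 V) is the anode.
E°cell = E°(cathode) − E°(anode) = −0.240 − (−1.657) = +1.417 V.

+1.417 V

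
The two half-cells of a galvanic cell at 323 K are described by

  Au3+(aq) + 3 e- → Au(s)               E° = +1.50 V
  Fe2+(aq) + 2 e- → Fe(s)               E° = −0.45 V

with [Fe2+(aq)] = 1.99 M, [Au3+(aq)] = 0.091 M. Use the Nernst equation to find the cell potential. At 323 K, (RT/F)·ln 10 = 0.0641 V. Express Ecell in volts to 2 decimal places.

+1.92 V

Au³⁺/Au is reduced (cathode, E° = +1.50 V) and Fe²⁺/Fe is oxidized (anode).
E°cell = E°cat − E°an = +1.50 − (−0.45) = +1.95 V; n = 6.
The balanced reaction is 2 Au3+(aq) + 3 Fe(s) → 2 Au(s) + 3 Fe2+(aq), so Q = [Fe2+(aq)]^3 / [Au3+(aq)]^2 = 952 and log Q = 2.978.
By the Nernst equation, E = +1.95 − (0.0641/6)·(2.978) = +1.92 V.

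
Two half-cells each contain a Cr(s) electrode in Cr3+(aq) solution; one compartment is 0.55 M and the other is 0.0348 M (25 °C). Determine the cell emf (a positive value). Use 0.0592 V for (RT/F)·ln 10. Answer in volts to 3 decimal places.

0.024 V

For a concentration cell E°cell = 0, since both electrodes use the same couple.
The compartment with the higher Cr3+(aq) concentration (0.55 M) acts as the cathode; ions are reduced there and produced at the dilute (0.0348 M) anode.
With n = 3, Ecell = −(0.0592/3)·log([dilute]/[conc]) = −(0.0592/3)·log(0.0348/0.55) = +0.024 V.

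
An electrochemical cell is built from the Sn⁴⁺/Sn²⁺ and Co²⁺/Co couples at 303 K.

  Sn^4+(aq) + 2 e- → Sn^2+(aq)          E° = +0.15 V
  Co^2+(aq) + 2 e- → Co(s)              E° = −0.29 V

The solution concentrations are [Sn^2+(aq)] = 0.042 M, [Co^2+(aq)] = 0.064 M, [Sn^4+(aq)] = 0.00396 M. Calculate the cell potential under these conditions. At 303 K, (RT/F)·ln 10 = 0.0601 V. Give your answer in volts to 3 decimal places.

Since E°(Sn⁴⁺/Sn²⁺) > E°(Co²⁺/Co), Sn⁴⁺/Sn²⁺ serves as the cathode.
E°cell = E°cat − E°an = +0.15 − (−0.29) = +0.44 V; n = 2.
Balancing gives Sn^4+(aq) + Co(s) → Sn^2+(aq) + Co^2+(aq); hence Q = ([Sn^2+(aq)]·[Co^2+(aq)]) / [Sn^4+(aq)] = 0.679 (log Q = −0.168).
E = E° − (0.0601/n)·log Q = +0.44 − (0.0601/2)(−0.168) = +0.445 V.

+0.445 V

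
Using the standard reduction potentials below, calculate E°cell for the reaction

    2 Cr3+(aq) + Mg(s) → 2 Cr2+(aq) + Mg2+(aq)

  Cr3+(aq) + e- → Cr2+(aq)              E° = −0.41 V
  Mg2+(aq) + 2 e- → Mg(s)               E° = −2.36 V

+1.95 V

In the reaction as written, Cr3+(aq) is reduced (cathode) and Mg2+(aq) is produced by oxidation at the anode.
E°cell = E°(cathode) − E°(anode) = −0.41 − (−2.36) = +1.95 V.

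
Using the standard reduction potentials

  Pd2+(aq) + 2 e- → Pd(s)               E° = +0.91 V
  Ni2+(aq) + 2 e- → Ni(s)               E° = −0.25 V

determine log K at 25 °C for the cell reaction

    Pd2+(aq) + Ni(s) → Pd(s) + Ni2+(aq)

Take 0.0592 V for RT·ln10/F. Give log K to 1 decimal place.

log K = 39.2

The Pd²⁺/Pd couple is reduced (cathode); E°cell = +0.91 − (−0.25) = +1.16 V with n = 2.
At equilibrium E = 0, so log K = nE°cell / 0.0592 = (2)(+1.16) / 0.0592 = 39.2.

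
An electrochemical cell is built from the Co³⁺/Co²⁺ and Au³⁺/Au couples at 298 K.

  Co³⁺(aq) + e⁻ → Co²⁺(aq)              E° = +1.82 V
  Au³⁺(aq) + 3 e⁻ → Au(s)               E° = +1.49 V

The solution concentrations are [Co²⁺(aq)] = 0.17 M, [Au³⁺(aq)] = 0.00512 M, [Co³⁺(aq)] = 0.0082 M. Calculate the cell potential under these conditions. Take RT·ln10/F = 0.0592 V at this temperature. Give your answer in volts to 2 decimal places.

+0.30 V

Co³⁺/Co²⁺ is reduced (cathode, E° = +1.82 V) and Au³⁺/Au is oxidized (anode).
E°cell = +1.82 − (+1.49) = +0.33 V, with n = 3 electrons transferred.
The balanced reaction is 3 Co³⁺(aq) + Au(s) → 3 Co²⁺(aq) + Au³⁺(aq), so Q = ([Co²⁺(aq)]^3·[Au³⁺(aq)]) / [Co³⁺(aq)]^3 = 45.6 and log Q = 1.659.
By the Nernst equation, E = +0.33 − (0.0592/3)·(1.659) = +0.30 V.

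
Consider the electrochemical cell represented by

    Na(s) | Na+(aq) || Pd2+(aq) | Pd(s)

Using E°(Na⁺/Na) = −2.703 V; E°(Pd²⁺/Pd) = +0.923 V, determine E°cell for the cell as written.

By convention the left-hand electrode in cell notation is the anode (oxidation) and the right-hand electrode is the cathode (reduction).
E°cell = E°(right) − E°(left) = +0.923 − (−2.703) = +3.626 V.

+3.626 V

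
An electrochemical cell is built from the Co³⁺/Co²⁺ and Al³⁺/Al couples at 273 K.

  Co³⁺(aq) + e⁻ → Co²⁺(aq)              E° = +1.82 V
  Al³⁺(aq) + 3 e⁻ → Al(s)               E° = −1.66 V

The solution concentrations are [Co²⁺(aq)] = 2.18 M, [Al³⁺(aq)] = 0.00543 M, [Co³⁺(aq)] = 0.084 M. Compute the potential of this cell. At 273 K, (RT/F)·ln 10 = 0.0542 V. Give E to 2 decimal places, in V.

Since E°(Co³⁺/Co²⁺) > E°(Al³⁺/Al), Co³⁺/Co²⁺ serves as the cathode.
E°cell = E°cat − E°an = +1.82 − (−1.66) = +3.48 V; n = 3.
For the overall reaction 3 Co³⁺(aq) + Al(s) → 3 Co²⁺(aq) + Al³⁺(aq), Q = ([Co²⁺(aq)]^3·[Al³⁺(aq)]) / [Co³⁺(aq)]^3 = 94.9, giving log Q = 1.977.
E = E° − (0.0542/n)·log Q = +3.48 − (0.0542/3)(1.977) = +3.44 V.

+3.44 V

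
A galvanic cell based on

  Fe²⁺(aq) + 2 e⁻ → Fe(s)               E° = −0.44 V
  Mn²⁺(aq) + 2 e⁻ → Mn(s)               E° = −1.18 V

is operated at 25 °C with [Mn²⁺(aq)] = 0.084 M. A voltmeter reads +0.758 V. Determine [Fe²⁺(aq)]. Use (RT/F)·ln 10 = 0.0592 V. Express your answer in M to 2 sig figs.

0.34 M

With Fe²⁺/Fe at the cathode and Mn²⁺/Mn at the anode, E°cell = −0.44 − (−1.18) = +0.74 V (n = 2).
Rearranging E = E° − (0.0592/n)·log Q gives log Q = 2(+0.74 − (+0.758))/0.0592 = −0.608.
Balancing electrons gives Fe²⁺(aq) + Mn(s) → Fe(s) + Mn²⁺(aq); thus Q = [Mn²⁺(aq)] / [Fe²⁺(aq)].
Isolating [Fe²⁺(aq)] in Q = 10^{−0.608} yields log [Fe²⁺(aq)] = −0.468, i.e. 0.34 M.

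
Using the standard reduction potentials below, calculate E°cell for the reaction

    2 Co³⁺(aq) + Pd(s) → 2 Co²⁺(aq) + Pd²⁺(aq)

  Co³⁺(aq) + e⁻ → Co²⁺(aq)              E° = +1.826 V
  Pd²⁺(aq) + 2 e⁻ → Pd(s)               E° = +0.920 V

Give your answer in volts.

Co³⁺(aq) gains electrons, so the Co³⁺/Co²⁺ couple is the cathode; the Pd²⁺/Pd couple is the anode.
E°cell = E°(cathode) − E°(anode) = +1.826 − (+0.920) = +0.906 V.

+0.906 V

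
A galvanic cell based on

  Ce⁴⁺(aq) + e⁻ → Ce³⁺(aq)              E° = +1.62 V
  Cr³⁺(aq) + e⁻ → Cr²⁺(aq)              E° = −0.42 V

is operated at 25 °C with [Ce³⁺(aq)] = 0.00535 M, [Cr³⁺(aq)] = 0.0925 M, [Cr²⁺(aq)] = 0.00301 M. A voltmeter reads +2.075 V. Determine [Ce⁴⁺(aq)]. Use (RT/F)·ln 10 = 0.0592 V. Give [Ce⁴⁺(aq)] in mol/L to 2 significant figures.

0.64 M

Ce⁴⁺/Ce³⁺ is the cathode (higher E°); E°cell = +1.62 − (−0.42) = +2.04 V with n = 1.
From the Nernst equation, log Q = n(E° − E)/0.0592 = 1·(+2.04 − (+2.075))/0.0592 = −0.591.
For Ce⁴⁺(aq) + Cr²⁺(aq) → Ce³⁺(aq) + Cr³⁺(aq), the reaction quotient is Q = ([Ce³⁺(aq)]·[Cr³⁺(aq)]) / ([Ce⁴⁺(aq)]·[Cr²⁺(aq)]).
Solving for the unknown gives log [Ce⁴⁺(aq)] = −0.193, so [Ce⁴⁺(aq)] ≈ 0.64 M.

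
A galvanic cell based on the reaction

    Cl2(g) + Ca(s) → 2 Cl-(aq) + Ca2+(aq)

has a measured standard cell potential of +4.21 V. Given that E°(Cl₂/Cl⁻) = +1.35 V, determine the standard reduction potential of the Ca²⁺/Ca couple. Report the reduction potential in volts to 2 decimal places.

In the reaction as written the Cl₂/Cl⁻ couple is reduced (cathode) and Ca²⁺/Ca is oxidized (anode), so E°cell = E°(Cl₂/Cl⁻) − E°(Ca²⁺/Ca).
E°(Ca²⁺/Ca) = E°(cathode) − E°cell = +1.35 − (+4.21) = −2.86 V.

−2.86 V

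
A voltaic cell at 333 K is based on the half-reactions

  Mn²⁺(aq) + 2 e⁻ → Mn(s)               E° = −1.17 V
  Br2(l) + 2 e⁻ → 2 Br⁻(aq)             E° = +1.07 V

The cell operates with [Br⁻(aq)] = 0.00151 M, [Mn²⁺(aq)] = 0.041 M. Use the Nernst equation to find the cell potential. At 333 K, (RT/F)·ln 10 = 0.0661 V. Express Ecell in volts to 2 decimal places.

+2.47 V

The Br₂/Br⁻ couple has the more positive E°, so it is the cathode; Mn²⁺/Mn is the anode.
E°cell = +1.07 − (−1.17) = +2.24 V, with n = 2 electrons transferred.
Balancing gives Br2(l) + Mn(s) → 2 Br⁻(aq) + Mn²⁺(aq); hence Q = [Br⁻(aq)]^2·[Mn²⁺(aq)] = 9.35×10^−8 (log Q = −7.029).
By the Nernst equation, E = +2.24 − (0.0661/2)·(−7.029) = +2.47 V.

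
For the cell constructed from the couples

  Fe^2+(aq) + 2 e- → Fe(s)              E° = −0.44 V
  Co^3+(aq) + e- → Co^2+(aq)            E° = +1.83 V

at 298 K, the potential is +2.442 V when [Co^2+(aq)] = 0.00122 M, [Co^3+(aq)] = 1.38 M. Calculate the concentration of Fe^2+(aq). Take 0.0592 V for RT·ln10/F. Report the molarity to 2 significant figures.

The Co³⁺/Co²⁺ couple has the larger reduction potential, so it is the cathode: E°cell = +1.83 − (−0.44) = +2.27 V and n = 2.
From the Nernst equation, log Q = n(E° − E)/0.0592 = 2·(+2.27 − (+2.442))/0.0592 = −5.811.
For 2 Co^3+(aq) + Fe(s) → 2 Co^2+(aq) + Fe^2+(aq), the reaction quotient is Q = ([Co^2+(aq)]^2·[Fe^2+(aq)]) / [Co^3+(aq)]^2.
Solving for the unknown gives log [Fe^2+(aq)] = 0.296, so [Fe^2+(aq)] ≈ 2.0 M.

2.0 M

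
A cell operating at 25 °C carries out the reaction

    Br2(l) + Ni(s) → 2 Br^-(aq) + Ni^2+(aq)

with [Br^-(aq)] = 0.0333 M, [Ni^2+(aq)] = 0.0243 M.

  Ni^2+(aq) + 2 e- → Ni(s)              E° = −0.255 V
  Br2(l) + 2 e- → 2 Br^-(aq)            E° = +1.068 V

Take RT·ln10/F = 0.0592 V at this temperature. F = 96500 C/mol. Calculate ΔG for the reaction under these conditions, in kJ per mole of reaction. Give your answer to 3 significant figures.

E°cell = +1.068 − (−0.255) = +1.323 V; the balanced reaction transfers n = 2 electrons.
The reaction quotient is [Br^-(aq)]^2·[Ni^2+(aq)] = 2.69×10^−5; by Nernst, E = +1.323 − (0.0592/2)(−4.570) = +1.4583 V.
Then ΔG = −nFE = −2 × 96500 × +1.4583 J/mol = −281 kJ/mol.

−281 kJ/mol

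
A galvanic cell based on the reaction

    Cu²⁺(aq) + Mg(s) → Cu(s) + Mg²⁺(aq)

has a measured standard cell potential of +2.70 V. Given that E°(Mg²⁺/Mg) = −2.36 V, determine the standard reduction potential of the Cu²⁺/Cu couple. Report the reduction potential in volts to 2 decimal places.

+0.34 V

In the reaction as written the Cu²⁺/Cu couple is reduced (cathode) and Mg²⁺/Mg is oxidized (anode), so E°cell = E°(Cu²⁺/Cu) − E°(Mg²⁺/Mg).
E°(Cu²⁺/Cu) = E°cell + E°(anode) = +2.70 + (−2.36) = +0.34 V.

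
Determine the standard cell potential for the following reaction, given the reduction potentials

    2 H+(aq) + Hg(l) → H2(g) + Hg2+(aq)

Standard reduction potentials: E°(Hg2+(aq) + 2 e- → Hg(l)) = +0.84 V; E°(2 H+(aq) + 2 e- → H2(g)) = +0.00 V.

−0.84 V

H+(aq) gains electrons, so the 2H⁺/H₂ couple is the cathode; the Hg²⁺/Hg couple is the anode.
E°cell = E°(cathode) − E°(anode) = +0.00 − (+0.84) = −0.84 V.
The negative E°cell means the reaction is non-spontaneous in the direction written.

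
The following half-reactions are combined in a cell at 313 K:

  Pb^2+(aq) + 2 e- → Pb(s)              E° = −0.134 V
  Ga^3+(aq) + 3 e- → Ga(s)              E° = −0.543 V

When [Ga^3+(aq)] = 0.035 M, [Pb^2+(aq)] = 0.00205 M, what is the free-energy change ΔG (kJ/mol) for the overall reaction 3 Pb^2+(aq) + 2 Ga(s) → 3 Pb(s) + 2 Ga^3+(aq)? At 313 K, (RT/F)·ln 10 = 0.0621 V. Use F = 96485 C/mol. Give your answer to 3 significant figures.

−206 kJ/mol

With Pb²⁺/Pb reduced at the cathode, E°cell = −0.134 − (−0.543) = +0.409 V and n = 6.
The reaction quotient is [Ga^3+(aq)]^2 / [Pb^2+(aq)]^3 = 1.42×10^5; by Nernst, E = +0.409 − (0.0621/6)(5.153) = +0.3557 V.
ΔG = −nFE = −(6)(96485)(+0.3557) J/mol = −206 kJ/mol.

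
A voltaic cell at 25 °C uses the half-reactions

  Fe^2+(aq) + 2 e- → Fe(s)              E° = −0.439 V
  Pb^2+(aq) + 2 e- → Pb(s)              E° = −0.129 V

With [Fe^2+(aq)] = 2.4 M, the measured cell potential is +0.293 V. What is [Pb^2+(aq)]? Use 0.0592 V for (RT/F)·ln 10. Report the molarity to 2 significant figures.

0.64 M

Pb²⁺/Pb is the cathode (higher E°); E°cell = −0.129 − (−0.439) = +0.310 V with n = 2.
Rearranging E = E° − (0.0592/n)·log Q gives log Q = 2(+0.310 − (+0.293))/0.0592 = 0.574.
Balancing electrons gives Pb^2+(aq) + Fe(s) → Pb(s) + Fe^2+(aq); thus Q = [Fe^2+(aq)] / [Pb^2+(aq)].
Solving for the unknown gives log [Pb^2+(aq)] = −0.194, so [Pb^2+(aq)] ≈ 0.64 M.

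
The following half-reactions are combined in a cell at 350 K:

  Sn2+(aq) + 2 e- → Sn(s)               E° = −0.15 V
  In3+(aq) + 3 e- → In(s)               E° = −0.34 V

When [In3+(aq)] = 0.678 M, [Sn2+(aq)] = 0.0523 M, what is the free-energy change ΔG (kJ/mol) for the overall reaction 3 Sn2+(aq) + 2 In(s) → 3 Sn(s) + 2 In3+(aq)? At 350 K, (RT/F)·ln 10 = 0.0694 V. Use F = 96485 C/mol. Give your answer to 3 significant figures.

The standard cell potential is −0.15 − (−0.34) = +0.19 V, with n = 6 electrons in the balanced equation.
The reaction quotient is [In3+(aq)]^2 / [Sn2+(aq)]^3 = 3.21×10^3; by Nernst, E = +0.19 − (0.0694/6)(3.507) = +0.1494 V.
Then ΔG = −nFE = −6 × 96485 × +0.1494 J/mol = −86.5 kJ/mol.

−86.5 kJ/mol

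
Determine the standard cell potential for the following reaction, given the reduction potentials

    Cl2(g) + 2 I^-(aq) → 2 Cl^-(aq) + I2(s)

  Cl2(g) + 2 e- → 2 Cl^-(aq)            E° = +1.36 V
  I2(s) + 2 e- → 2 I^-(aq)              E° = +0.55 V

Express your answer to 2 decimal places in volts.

In the reaction as written, Cl2(g) is reduced (cathode) and I2(s) is produced by oxidation at the anode.
E°cell = E°(cathode) − E°(anode) = +1.36 − (+0.55) = +0.81 V.

+0.81 V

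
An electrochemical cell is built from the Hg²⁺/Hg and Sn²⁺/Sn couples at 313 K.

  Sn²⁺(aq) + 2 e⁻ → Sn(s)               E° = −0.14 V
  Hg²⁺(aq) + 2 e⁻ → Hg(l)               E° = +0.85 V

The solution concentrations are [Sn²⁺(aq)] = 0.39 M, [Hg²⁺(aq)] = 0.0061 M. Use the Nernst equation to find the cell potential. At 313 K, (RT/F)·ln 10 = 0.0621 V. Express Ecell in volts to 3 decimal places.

+0.934 V

Hg²⁺/Hg is reduced (cathode, E° = +0.85 V) and Sn²⁺/Sn is oxidized (anode).
E°cell = E°cat − E°an = +0.85 − (−0.14) = +0.99 V; n = 2.
The balanced reaction is Hg²⁺(aq) + Sn(s) → Hg(l) + Sn²⁺(aq), so Q = [Sn²⁺(aq)] / [Hg²⁺(aq)] = 63.9 and log Q = 1.806.
E = E° − (0.0621/n)·log Q = +0.99 − (0.0621/2)(1.806) = +0.934 V.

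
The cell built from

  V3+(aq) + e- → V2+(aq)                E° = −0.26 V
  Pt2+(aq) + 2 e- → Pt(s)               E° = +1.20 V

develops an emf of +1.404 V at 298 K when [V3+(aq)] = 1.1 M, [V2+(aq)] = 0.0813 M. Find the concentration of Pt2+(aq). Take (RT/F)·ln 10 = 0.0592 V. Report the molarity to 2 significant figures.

The Pt²⁺/Pt couple has the larger reduction potential, so it is the cathode: E°cell = +1.20 − (−0.26) = +1.46 V and n = 2.
From the Nernst equation, log Q = n(E° − E)/0.0592 = 2·(+1.46 − (+1.404))/0.0592 = 1.892.
Balancing electrons gives Pt2+(aq) + 2 V2+(aq) → Pt(s) + 2 V3+(aq); thus Q = [V3+(aq)]^2 / ([Pt2+(aq)]·[V2+(aq)]^2).
Isolating [Pt2+(aq)] in Q = 10^{1.892} yields log [Pt2+(aq)] = 0.371, i.e. 2.3 M.

2.3 M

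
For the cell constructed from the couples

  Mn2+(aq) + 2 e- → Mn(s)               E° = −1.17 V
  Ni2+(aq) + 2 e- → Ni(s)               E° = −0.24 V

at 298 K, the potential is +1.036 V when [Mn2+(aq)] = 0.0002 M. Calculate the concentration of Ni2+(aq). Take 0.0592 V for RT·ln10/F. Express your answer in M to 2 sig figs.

The Ni²⁺/Ni couple has the larger reduction potential, so it is the cathode: E°cell = −0.24 − (−1.17) = +0.93 V and n = 2.
From the Nernst equation, log Q = n(E° − E)/0.0592 = 2·(+0.93 − (+1.036))/0.0592 = −3.581.
Balancing electrons gives Ni2+(aq) + Mn(s) → Ni(s) + Mn2+(aq); thus Q = [Mn2+(aq)] / [Ni2+(aq)].
Isolating [Ni2+(aq)] in Q = 10^{−3.581} yields log [Ni2+(aq)] = −0.118, i.e. 0.76 M.

0.76 M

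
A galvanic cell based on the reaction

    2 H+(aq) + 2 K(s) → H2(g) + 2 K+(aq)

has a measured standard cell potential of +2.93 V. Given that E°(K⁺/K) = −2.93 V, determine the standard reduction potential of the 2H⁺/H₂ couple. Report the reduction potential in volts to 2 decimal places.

+0.00 V

In the reaction as written the 2H⁺/H₂ couple is reduced (cathode) and K⁺/K is oxidized (anode), so E°cell = E°(2H⁺/H₂) − E°(K⁺/K).
E°(2H⁺/H₂) = E°cell + E°(anode) = +2.93 + (−2.93) = +0.00 V.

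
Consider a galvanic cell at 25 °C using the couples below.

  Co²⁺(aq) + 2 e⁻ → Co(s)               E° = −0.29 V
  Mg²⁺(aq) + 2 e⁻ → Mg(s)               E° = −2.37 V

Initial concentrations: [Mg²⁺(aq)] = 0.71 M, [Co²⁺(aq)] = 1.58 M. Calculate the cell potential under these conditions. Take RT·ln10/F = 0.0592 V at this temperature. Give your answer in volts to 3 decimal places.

Co²⁺/Co is reduced (cathode, E° = −0.29 V) and Mg²⁺/Mg is oxidized (anode).
E°cell = −0.29 − (−2.37) = +2.08 V, with n = 2 electrons transferred.
For the overall reaction Co²⁺(aq) + Mg(s) → Co(s) + Mg²⁺(aq), Q = [Mg²⁺(aq)] / [Co²⁺(aq)] = 0.449, giving log Q = −0.347.
Applying E = E° − (RT ln10/nF)·log Q gives +2.08 − (0.0592/2)(−0.347) = +2.090 V.

+2.090 V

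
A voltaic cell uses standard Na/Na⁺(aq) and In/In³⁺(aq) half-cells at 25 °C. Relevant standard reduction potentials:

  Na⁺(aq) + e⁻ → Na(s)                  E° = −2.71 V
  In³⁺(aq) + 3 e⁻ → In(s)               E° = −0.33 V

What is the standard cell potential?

Of the two couples in this cell, the one with the more positive reduction potential is reduced at the cathode: here that is In³⁺/In (−0.33 V); Na⁺/Na (−2.71 V) is the anode.
E°cell = E°(cathode) − E°(anode) = −0.33 − (−2.71) = +2.38 V.

+2.38 V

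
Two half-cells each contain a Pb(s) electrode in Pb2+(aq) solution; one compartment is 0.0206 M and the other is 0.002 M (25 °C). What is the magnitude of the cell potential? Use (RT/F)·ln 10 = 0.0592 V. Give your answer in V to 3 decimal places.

For a concentration cell E°cell = 0, since both electrodes use the same couple.
The compartment with the higher Pb2+(aq) concentration (0.0206 M) acts as the cathode; ions are reduced there and produced at the dilute (0.002 M) anode.
With n = 2, Ecell = −(0.0592/2)·log([dilute]/[conc]) = −(0.0592/2)·log(0.002/0.0206) = +0.030 V.

0.030 V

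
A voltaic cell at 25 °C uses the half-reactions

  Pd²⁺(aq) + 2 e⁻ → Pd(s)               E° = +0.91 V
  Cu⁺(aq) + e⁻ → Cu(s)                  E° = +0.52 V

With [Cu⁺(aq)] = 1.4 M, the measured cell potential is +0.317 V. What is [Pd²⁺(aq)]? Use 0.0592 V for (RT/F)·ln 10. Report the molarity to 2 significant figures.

0.0067 M

With Pd²⁺/Pd at the cathode and Cu⁺/Cu at the anode, E°cell = +0.91 − (+0.52) = +0.39 V (n = 2).
Since E = E° − (0.0592/n)·log Q, log Q = n(E° − E)/0.0592 = 2.466.
For Pd²⁺(aq) + 2 Cu(s) → Pd(s) + 2 Cu⁺(aq), the reaction quotient is Q = [Cu⁺(aq)]^2 / [Pd²⁺(aq)].
Substituting the known concentrations and solving, log [Pd²⁺(aq)] = −2.174 and [Pd²⁺(aq)] = 0.0067 M.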